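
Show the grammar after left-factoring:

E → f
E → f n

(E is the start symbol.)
Left-factoring transforms A → αβ₁ | αβ₂ into A → αA' and A' → β₁ | β₂
(α is the longest common prefix among the alternatives). Repeat until
no nonterminal has two alternatives with a common prefix.

Round 1: E has alternatives sharing prefix 'f'. Introduce E': E → f E'
  Add: E' → ε
  Add: E' → n

No remaining common prefixes — done.

Resulting grammar:
E → f E'
E' → ε
E' → n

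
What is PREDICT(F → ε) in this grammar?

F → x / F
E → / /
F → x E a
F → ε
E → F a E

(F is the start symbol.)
{ $, 'a' }

PREDICT(F → ε) = (FIRST(RHS) \ {ε}) ∪ (FOLLOW(F) if ε ∈ FIRST(RHS), i.e. RHS ⇒* ε)
The right-hand side is ε (FIRST(ε) = { ε }), so the predict set is FOLLOW(F) = { $, 'a' }
PREDICT(F → ε) = { $, 'a' }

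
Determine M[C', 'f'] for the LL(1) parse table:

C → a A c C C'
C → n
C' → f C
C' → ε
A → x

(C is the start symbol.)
To find M[C', 'f'], we find productions for C' where 'f' is in the predict set (PREDICT(N → α) = (FIRST(α) \ {ε}) ∪ (FOLLOW(N) if α ⇒* ε)).

Relevant sets:
  FOLLOW(C') = { $, 'f' }

C' → f C: PREDICT = { 'f' }
  'f' is in predict set, so this production goes in M[C', 'f']
C' → ε: PREDICT = { $, 'f' }
  'f' is in predict set, so this production goes in M[C', 'f']

M[C', 'f'] = C' → f C, C' → ε  (a multiply-defined cell — the grammar is not LL(1))

Answer: C' → f C, C' → ε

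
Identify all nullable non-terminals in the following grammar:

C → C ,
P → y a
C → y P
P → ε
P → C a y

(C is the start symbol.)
ε-productions: P → ε
So P is immediately nullable.
No further non-terminal can be added: every production for the remaining non-terminals contains a terminal or a non-nullable non-terminal.
Nullable = { 'P' }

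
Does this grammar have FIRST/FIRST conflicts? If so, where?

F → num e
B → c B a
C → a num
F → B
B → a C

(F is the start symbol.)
A FIRST/FIRST conflict occurs when two productions N → α and N → β for the same non-terminal have FIRST(α) ∩ FIRST(β) ≠ ∅ (with ε ∈ FIRST of a nullable right-hand side, so two nullable alternatives also conflict).

FIRST sets of the non-terminals at (or reachable through a nullable prefix from) the front of some alternative:
  FIRST(B) = { 'a', 'c' }

Productions for F:
  F → num e: FIRST = { 'num' }
  F → B: FIRST = { 'a', 'c' }
Productions for B:
  B → c B a: FIRST = { 'c' }
  B → a C: FIRST = { 'a' }
C has only one production, so no FIRST/FIRST conflict is possible there.

All alternatives of each non-terminal have pairwise disjoint FIRST sets.

Answer: No FIRST/FIRST conflicts.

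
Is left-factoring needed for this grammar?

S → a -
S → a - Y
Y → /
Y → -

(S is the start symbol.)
Left-factoring is needed when two productions for the same non-terminal
share a common prefix on the right-hand side.

Productions for S:
  S → a -
  S → a - Y
Productions for Y:
  Y → /
  Y → -

Found common prefix 'a -' in productions for S

Answer: Yes, S has productions with common prefix 'a -'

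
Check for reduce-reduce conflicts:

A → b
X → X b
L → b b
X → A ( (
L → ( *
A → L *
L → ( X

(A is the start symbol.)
A reduce-reduce conflict occurs when an LR(0) state has two complete items [A → α .] and [B → β .] — both call for a reduction, and with no lookahead the parser cannot choose between them.

Augment with A' → A and build the canonical LR(0) collection (I0 = CLOSURE({[A' → . A]}), then GOTO on every symbol after a dot until no new states appear). It has 13 states:
  I0: { [A → . L *], [A → . b], [A' → . A], [L → . ( *], [L → . ( X], [L → . b b] }  — shift
  I1: { [A → . L *], [A → . b], [L → ( . *], [L → ( . X], [L → . ( *], [L → . ( X], [L → . b b], [X → . A ( (], [X → . X b] }  — shift
  I2: { [A' → A .] }  — accept
  I3: { [A → L . *] }  — shift
  I4: { [A → b .], [L → b . b] }  — shift, reduce
  I5: { [L → b b .] }  — reduce
  I6: { [A → L * .] }  — reduce
  I7: { [L → ( * .] }  — reduce
  I8: { [X → A . ( (] }  — shift
  I9: { [L → ( X .], [X → X . b] }  — shift, reduce
  I10: { [X → X b .] }  — reduce
  I11: { [X → A ( . (] }  — shift
  I12: { [X → A ( ( .] }  — reduce

No state contains more than one complete item.

Answer: No reduce-reduce conflicts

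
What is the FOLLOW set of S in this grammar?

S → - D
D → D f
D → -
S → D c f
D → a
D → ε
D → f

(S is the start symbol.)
S is the start symbol, so $ ∈ FOLLOW(S).
S does not occur on any right-hand side.

Taking the union: FOLLOW(S) = { $ }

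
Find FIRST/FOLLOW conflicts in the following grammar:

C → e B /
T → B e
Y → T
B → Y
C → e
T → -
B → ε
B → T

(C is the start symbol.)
Nullable non-terminals: B.
FIRST sets used below: FIRST(Y) = { '-', 'e' }, FIRST(T) = { '-', 'e' }

B: nullable alternative(s) B → ε; FOLLOW(B) = { '/', 'e' }
  B → Y: FIRST \ {ε} = { '-', 'e' } — overlaps FOLLOW(B) on { 'e' }: CONFLICT
  B → ε: FIRST \ {ε} = { } — this is the only nullable alternative, skip
  B → T: FIRST \ {ε} = { '-', 'e' } — overlaps FOLLOW(B) on { 'e' }: CONFLICT

C, T, Y have no nullable alternative, so no FIRST/FOLLOW check is needed there.

So the grammar has 2 FIRST/FOLLOW conflicts (marked CONFLICT above).

Answer: Yes. B → Y with FOLLOW(B) on { 'e' }; B → T with FOLLOW(B) on { 'e' }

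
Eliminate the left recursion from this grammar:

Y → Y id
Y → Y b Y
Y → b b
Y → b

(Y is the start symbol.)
Y → b b Y'
Y → b Y'
Y' → id Y'
Y' → b Y Y'
Y' → ε

Y is directly left-recursive. The standard transformation for
  A → A α₁ | ... | A α_m | β₁ | ... | β_n
is
  A  → β₁ A' | ... | β_n A'
  A' → α₁ A' | ... | α_m A' | ε

Y → b b becomes Y → b b Y'
Y → b becomes Y → b Y'
Y → Y id becomes Y' → id Y'
Y → Y b Y becomes Y' → b Y Y'
Add Y' → ε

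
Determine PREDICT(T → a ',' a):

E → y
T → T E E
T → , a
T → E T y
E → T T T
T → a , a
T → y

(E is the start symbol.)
{ 'a' }

PREDICT(T → a ',' a) = (FIRST(RHS) \ {ε}) ∪ (FOLLOW(T) if ε ∈ FIRST(RHS), i.e. RHS ⇒* ε)
FIRST(a ',' a) = { 'a' }
ε ∉ FIRST(a ',' a), so FOLLOW(T) is not added.
PREDICT(T → a ',' a) = { 'a' }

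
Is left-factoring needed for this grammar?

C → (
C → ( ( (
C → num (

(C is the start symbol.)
Left-factoring is needed when two productions for the same non-terminal
share a common prefix on the right-hand side.

Productions for C:
  C → (
  C → ( ( (
  C → num (

Found common prefix '(' in productions for C

Answer: Yes, C has productions with common prefix '('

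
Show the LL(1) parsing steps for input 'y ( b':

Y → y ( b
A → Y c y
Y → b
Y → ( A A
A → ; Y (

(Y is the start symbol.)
Stack is shown with the top on the left.

Stack    Input    Action
------------------------
Y $      y ( b $  output Y → y ( b
y ( b $  y ( b $  match 'y'
( b $    ( b $    match '('
b $      b $      match 'b'
$        $        accept

The string is accepted.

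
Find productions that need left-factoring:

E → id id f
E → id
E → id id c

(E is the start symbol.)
Left-factoring is needed when two productions for the same non-terminal
share a common prefix on the right-hand side.

Productions for E:
  E → id id f
  E → id
  E → id id c

Found common prefix 'id' in productions for E

Answer: Yes, E has productions with common prefix 'id'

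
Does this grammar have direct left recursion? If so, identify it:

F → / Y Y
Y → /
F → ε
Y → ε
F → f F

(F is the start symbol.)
No direct left recursion

F → / Y Y: starts with '/'
Y → /: starts with '/'
F → ε: starts with ε
Y → ε: starts with ε
F → f F: starts with f

No direct left recursion found.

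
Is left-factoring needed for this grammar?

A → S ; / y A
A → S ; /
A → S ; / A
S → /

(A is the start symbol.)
Yes, A has productions with common prefix 'S ; /'

Left-factoring is needed when two productions for the same non-terminal
share a common prefix on the right-hand side.

Productions for A:
  A → S ; / y A
  A → S ; /
  A → S ; / A

Found common prefix 'S ; /' in productions for A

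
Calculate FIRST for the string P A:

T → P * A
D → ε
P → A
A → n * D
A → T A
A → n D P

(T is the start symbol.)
{ 'n' }

FIRST sets of the non-terminals involved (from the grammar, by fixed-point iteration):
  FIRST(P) = { 'n' }

To compute FIRST(P A), process the symbols left to right:
Symbol P is a non-terminal. Add FIRST(P) \ {ε} = { 'n' }
P is not nullable (ε ∉ FIRST(P)), so stop here.
FIRST(P A) = { 'n' }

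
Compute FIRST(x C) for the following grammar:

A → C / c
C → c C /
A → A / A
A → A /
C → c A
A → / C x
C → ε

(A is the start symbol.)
{ 'x' }

To compute FIRST(x C), process the symbols left to right:
Symbol x is a terminal. Add 'x' and stop.
FIRST(x C) = { 'x' }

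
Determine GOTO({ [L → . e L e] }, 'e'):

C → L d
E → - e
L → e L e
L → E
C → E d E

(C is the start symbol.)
GOTO(I, 'e') = CLOSURE({ [A → αX.β] : [A → α.Xβ] ∈ I, X = 'e' })

Items with dot before 'e', with the dot advanced:
  [L → . e L e] → [L → e . L e]
Closure of the advanced items:
  [L → e . L e] has the dot before L: add [L → . e L e], [L → . E]
  [L → . E] has the dot before E: add [E → . - e]

GOTO = { [E → . - e], [L → . E], [L → . e L e], [L → e . L e] }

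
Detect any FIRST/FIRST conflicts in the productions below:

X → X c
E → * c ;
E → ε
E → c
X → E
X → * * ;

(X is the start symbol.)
A FIRST/FIRST conflict occurs when two productions N → α and N → β for the same non-terminal have FIRST(α) ∩ FIRST(β) ≠ ∅ (with ε ∈ FIRST of a nullable right-hand side, so two nullable alternatives also conflict).

FIRST sets of the non-terminals at (or reachable through a nullable prefix from) the front of some alternative:
  FIRST(X) = { '*', 'c', ε }
  FIRST(E) = { '*', 'c', ε }

Productions for X:
  X → X c: FIRST = { '*', 'c' }
  X → E: FIRST = { '*', 'c', ε }
  X → * * ;: FIRST = { '*' }
Productions for E:
  E → * c ;: FIRST = { '*' }
  E → ε: FIRST = { ε }
  E → c: FIRST = { 'c' }

Conflict for X: X → X c and X → E
  Overlap: { '*', 'c' }
Conflict for X: X → X c and X → * * ;
  Overlap: { '*' }
Conflict for X: X → E and X → * * ;
  Overlap: { '*' }

Answer: Yes. X → X c / X → E on { '*', 'c' }; X → X c / X → '*' '*' ';' on { '*' }; X → E / X → '*' '*' ';' on { '*' }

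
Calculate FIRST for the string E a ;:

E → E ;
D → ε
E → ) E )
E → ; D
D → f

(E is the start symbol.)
FIRST sets of the non-terminals involved (from the grammar, by fixed-point iteration):
  FIRST(E) = { ')', ';' }

To compute FIRST(E a ;), process the symbols left to right:
Symbol E is a non-terminal. Add FIRST(E) \ {ε} = { ')', ';' }
E is not nullable (ε ∉ FIRST(E)), so stop here.
FIRST(E a ;) = { ')', ';' }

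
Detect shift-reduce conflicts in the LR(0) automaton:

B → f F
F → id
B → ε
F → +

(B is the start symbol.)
A shift-reduce conflict occurs when an LR(0) state has both:
  - a complete (reduce) item [A → α .] (dot at the end), and
  - a shift item [B → β . c γ] (dot before a terminal).

Augment with B' → B and build the canonical LR(0) collection (I0 = CLOSURE({[B' → . B]}), then GOTO on every symbol after a dot until no new states appear). It has 6 states:
  I0: { [B → . f F], [B → .], [B' → . B] }  — shift, reduce
  I1: { [B' → B .] }  — accept
  I2: { [B → f . F], [F → . +], [F → . id] }  — shift
  I3: { [F → + .] }  — reduce
  I4: { [B → f F .] }  — reduce
  I5: { [F → id .] }  — reduce

I0 contains reduce item [B → .] and shift item [B → . f F] — shift-reduce conflict.

Answer: Yes — I0: [B → .] vs [B → . f F]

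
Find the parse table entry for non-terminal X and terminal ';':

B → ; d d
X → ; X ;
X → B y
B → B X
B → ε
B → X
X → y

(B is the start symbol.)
To find M[X, ';'], we find productions for X where ';' is in the predict set (PREDICT(N → α) = (FIRST(α) \ {ε}) ∪ (FOLLOW(N) if α ⇒* ε)).

Relevant sets:
  FIRST(B) = { ';', 'y', ε }

X → ; X ;: PREDICT = { ';' }
  ';' is in predict set, so this production goes in M[X, ';']
X → B y: PREDICT = { ';', 'y' }
  ';' is in predict set, so this production goes in M[X, ';']
X → y: PREDICT = { 'y' }

M[X, ';'] = X → ; X ;, X → B y  (a multiply-defined cell — the grammar is not LL(1))

Answer: X → ; X ;, X → B y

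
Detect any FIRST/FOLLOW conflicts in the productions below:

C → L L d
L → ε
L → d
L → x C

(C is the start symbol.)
Yes. L → d with FOLLOW(L) on { 'd' }; L → x C with FOLLOW(L) on { 'x' }

A FIRST/FOLLOW conflict occurs when a non-terminal N has a nullable alternative N → β (β ⇒* ε) and another alternative N → α with FIRST(α) ∩ FOLLOW(N) ≠ ∅: on such a lookahead the parser cannot decide between expanding α and letting N vanish via β.

Nullable non-terminals: L.

L: nullable alternative(s) L → ε; FOLLOW(L) = { 'd', 'x' }
  L → ε: FIRST \ {ε} = { } — this is the only nullable alternative, skip
  L → d: FIRST \ {ε} = { 'd' } — overlaps FOLLOW(L) on { 'd' }: CONFLICT
  L → x C: FIRST \ {ε} = { 'x' } — overlaps FOLLOW(L) on { 'x' }: CONFLICT

C has no nullable alternative, so no FIRST/FOLLOW check is needed there.

So the grammar has 2 FIRST/FOLLOW conflicts (marked CONFLICT above).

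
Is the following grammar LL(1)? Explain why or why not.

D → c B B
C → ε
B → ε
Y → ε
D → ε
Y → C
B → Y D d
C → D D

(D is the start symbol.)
Relevant sets:
  FIRST(D) = { 'c', ε }
  FIRST(Y) = { 'c', ε }
  FIRST(C) = { 'c', ε }
  FOLLOW(D) = { $, 'c', 'd' }
  FOLLOW(C) = { 'c', 'd' }
  FOLLOW(B) = { $, 'c', 'd' }
  FOLLOW(Y) = { 'c', 'd' }

For D:
  PREDICT(D → c B B) = { 'c' }
  PREDICT(D → ε) = { $, 'c', 'd' }
For C:
  PREDICT(C → ε) = { 'c', 'd' }
  PREDICT(C → D D) = { 'c', 'd' }
For B:
  PREDICT(B → ε) = { $, 'c', 'd' }
  PREDICT(B → Y D d) = { 'c', 'd' }
For Y:
  PREDICT(Y → ε) = { 'c', 'd' }
  PREDICT(Y → C) = { 'c', 'd' }

Conflict found: Predict set conflict for D: { 'c' }
The grammar is NOT LL(1).

Answer: No. Predict set conflict for D: { 'c' }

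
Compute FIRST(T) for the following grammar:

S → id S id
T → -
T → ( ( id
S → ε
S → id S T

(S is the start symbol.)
{ '(', '-' }

From T → -:
  - '-' is a terminal: add '-' and stop
From T → ( ( id:
  - '(' is a terminal: add '(' and stop

Collecting: FIRST(T) = { '(', '-' }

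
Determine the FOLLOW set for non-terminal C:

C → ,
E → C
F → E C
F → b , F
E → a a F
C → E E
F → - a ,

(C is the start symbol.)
{ $, ',', 'a' }

C is the start symbol, so $ ∈ FOLLOW(C).
In E → C: C is at the end, add FOLLOW(E)
In F → E C: C is at the end, add FOLLOW(F)

The FOLLOW sets referred to above (computed the same way, to a fixed point):
  FOLLOW(E) = { $, ',', 'a' }
  FOLLOW(F) = { $, ',', 'a' }

Taking the union: FOLLOW(C) = { $, ',', 'a' }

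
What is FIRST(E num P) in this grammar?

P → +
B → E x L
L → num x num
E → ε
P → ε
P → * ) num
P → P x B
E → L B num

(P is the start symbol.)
{ 'num' }

FIRST sets of the non-terminals involved (from the grammar, by fixed-point iteration):
  FIRST(E) = { 'num', ε }

To compute FIRST(E num P), process the symbols left to right:
Symbol E is a non-terminal. Add FIRST(E) \ {ε} = { 'num' }
E is nullable (ε ∈ FIRST(E)), continue to the next symbol.
Symbol num is a terminal. Add 'num' and stop.
FIRST(E num P) = { 'num' }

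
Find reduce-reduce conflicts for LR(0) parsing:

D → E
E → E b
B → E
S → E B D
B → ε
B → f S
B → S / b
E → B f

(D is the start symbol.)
A reduce-reduce conflict occurs when an LR(0) state has two complete items [A → α .] and [B → β .] — both call for a reduction, and with no lookahead the parser cannot choose between them.

Augment with D' → D and build the canonical LR(0) collection (I0 = CLOSURE({[D' → . D]}), then GOTO on every symbol after a dot until no new states appear). It has 15 states:
  I0: { [B → . E], [B → . S / b], [B → . f S], [B → .], [D → . E], [D' → . D], [E → . B f], [E → . E b], [S → . E B D] }  — shift, reduce
  I1: { [E → B . f] }  — shift
  I2: { [D' → D .] }  — accept
  I3: { [B → . E], [B → . S / b], [B → . f S], [B → .], [B → E .], [D → E .], [E → . B f], [E → . E b], [E → E . b], [S → . E B D], [S → E . B D] }  — shift, 3 reduces
  I4: { [B → S . / b] }  — shift
  I5: { [B → . E], [B → . S / b], [B → . f S], [B → .], [B → f . S], [E → . B f], [E → . E b], [S → . E B D] }  — shift, reduce
  I6: { [B → . E], [B → . S / b], [B → . f S], [B → .], [B → E .], [E → . B f], [E → . E b], [E → E . b], [S → . E B D], [S → E . B D] }  — shift, 2 reduces
  I7: { [B → S . / b], [B → f S .] }  — shift, reduce
  I8: { [B → S / . b] }  — shift
  I9: { [B → S / b .] }  — reduce
  I10: { [B → . E], [B → . S / b], [B → . f S], [B → .], [D → . E], [E → . B f], [E → . E b], [E → B . f], [S → . E B D], [S → E B . D] }  — shift, reduce
  I11: { [E → E b .] }  — reduce
  I12: { [S → E B D .] }  — reduce
  I13: { [B → . E], [B → . S / b], [B → . f S], [B → .], [B → f . S], [E → . B f], [E → . E b], [E → B f .], [S → . E B D] }  — shift, 2 reduces
  I14: { [E → B f .] }  — reduce

I3 contains complete items [B → .], [B → E .], [D → E .] — reduce-reduce conflict.
I6 contains complete items [B → .], [B → E .] — reduce-reduce conflict.
I13 contains complete items [B → .], [E → B f .] — reduce-reduce conflict.

Answer: Yes — I3: [B → .] vs [B → E .]; I6: [B → .] vs [B → E .]; I13: [B → .] vs [E → B f .]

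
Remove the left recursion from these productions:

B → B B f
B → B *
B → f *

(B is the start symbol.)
B is directly left-recursive. The standard transformation for
  A → A α₁ | ... | A α_m | β₁ | ... | β_n
is
  A  → β₁ A' | ... | β_n A'
  A' → α₁ A' | ... | α_m A' | ε

B → f * becomes B → f * B'
B → B B f becomes B' → B f B'
B → B * becomes B' → * B'
Add B' → ε

Resulting grammar:
B → f * B'
B' → B f B'
B' → * B'
B' → ε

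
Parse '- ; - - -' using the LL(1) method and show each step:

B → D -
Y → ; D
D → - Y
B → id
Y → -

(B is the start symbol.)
Stack is shown with the top on the left.

Stack    Input        Action
----------------------------
B $      - ; - - - $  output B → D -
D - $    - ; - - - $  output D → - Y
- Y - $  - ; - - - $  match '-'
Y - $    ; - - - $    output Y → ; D
; D - $  ; - - - $    match ';'
D - $    - - - $      output D → - Y
- Y - $  - - - $      match '-'
Y - $    - - $        output Y → -
- - $    - - $        match '-'
- $      - $          match '-'
$        $            accept

The string is accepted.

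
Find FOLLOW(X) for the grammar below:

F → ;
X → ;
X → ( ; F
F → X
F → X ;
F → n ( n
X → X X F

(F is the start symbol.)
In F → X: X is at the end, add FOLLOW(F)
In F → X ;: X is followed by ';', add FIRST(';') \ {ε} = { ';' }
In X → X X F: X is followed by X F, add FIRST(X F) \ {ε} = { '(', ';' }
In X → X X F: X is followed by F, add FIRST(F) \ {ε} = { '(', ';', 'n' }

The FOLLOW sets referred to above (computed the same way, to a fixed point):
  FOLLOW(F) = { $, '(', ';', 'n' }

Taking the union: FOLLOW(X) = { $, '(', ';', 'n' }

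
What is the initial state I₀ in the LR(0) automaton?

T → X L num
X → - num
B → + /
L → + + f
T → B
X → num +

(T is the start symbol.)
{ [B → . + /], [T → . B], [T → . X L num], [T' → . T], [X → . - num], [X → . num +] }

First, augment the grammar with T' → T
I₀ = CLOSURE({ [T' → . T] }):
  [T' → . T] has the dot before T: add [T → . X L num], [T → . B]
  [T → . X L num] has the dot before X: add [X → . - num], [X → . num +]
  [T → . B] has the dot before B: add [B → . + /]
No further items can be added.

I₀ = { [B → . + /], [T → . B], [T → . X L num], [T' → . T], [X → . - num], [X → . num +] }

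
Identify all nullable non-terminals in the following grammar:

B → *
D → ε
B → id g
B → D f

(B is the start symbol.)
A non-terminal is nullable if it can derive ε (the empty string): either it has an ε-production, or it has a production whose right-hand side consists entirely of nullable non-terminals.

ε-productions: D → ε
So D is immediately nullable.
No further non-terminal can be added: every production for the remaining non-terminals contains a terminal or a non-nullable non-terminal.
Nullable = { 'D' }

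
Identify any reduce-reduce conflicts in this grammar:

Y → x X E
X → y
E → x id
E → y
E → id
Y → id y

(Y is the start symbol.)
A reduce-reduce conflict occurs when an LR(0) state has two complete items [A → α .] and [B → β .] — both call for a reduction, and with no lookahead the parser cannot choose between them.

Augment with Y' → Y and build the canonical LR(0) collection (I0 = CLOSURE({[Y' → . Y]}), then GOTO on every symbol after a dot until no new states appear). It has 12 states:
  I0: { [Y → . id y], [Y → . x X E], [Y' → . Y] }  — shift
  I1: { [Y' → Y .] }  — accept
  I2: { [Y → id . y] }  — shift
  I3: { [X → . y], [Y → x . X E] }  — shift
  I4: { [E → . id], [E → . x id], [E → . y], [Y → x X . E] }  — shift
  I5: { [X → y .] }  — reduce
  I6: { [Y → x X E .] }  — reduce
  I7: { [E → id .] }  — reduce
  I8: { [E → x . id] }  — shift
  I9: { [E → y .] }  — reduce
  I10: { [E → x id .] }  — reduce
  I11: { [Y → id y .] }  — reduce

No state contains more than one complete item.

Answer: No reduce-reduce conflicts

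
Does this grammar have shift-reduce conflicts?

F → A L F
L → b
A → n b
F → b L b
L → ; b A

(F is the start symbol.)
A shift-reduce conflict occurs when an LR(0) state has both:
  - a complete (reduce) item [A → α .] (dot at the end), and
  - a shift item [B → β . c γ] (dot before a terminal).

Augment with F' → F and build the canonical LR(0) collection (I0 = CLOSURE({[F' → . F]}), then GOTO on every symbol after a dot until no new states appear). It has 14 states:
  I0: { [A → . n b], [F → . A L F], [F → . b L b], [F' → . F] }  — shift
  I1: { [F → A . L F], [L → . ; b A], [L → . b] }  — shift
  I2: { [F' → F .] }  — accept
  I3: { [F → b . L b], [L → . ; b A], [L → . b] }  — shift
  I4: { [A → n . b] }  — shift
  I5: { [A → n b .] }  — reduce
  I6: { [L → ; . b A] }  — shift
  I7: { [F → b L . b] }  — shift
  I8: { [L → b .] }  — reduce
  I9: { [F → b L b .] }  — reduce
  I10: { [A → . n b], [L → ; b . A] }  — shift
  I11: { [L → ; b A .] }  — reduce
  I12: { [A → . n b], [F → . A L F], [F → . b L b], [F → A L . F] }  — shift
  I13: { [F → A L F .] }  — reduce

No state contains both a complete item and a shift item.

Answer: No shift-reduce conflicts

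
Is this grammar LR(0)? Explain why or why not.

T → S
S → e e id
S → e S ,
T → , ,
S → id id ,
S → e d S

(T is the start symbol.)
No. Shift-reduce conflict between [S → e e id .] and [S → id . id ,]

A grammar is LR(0) if no state in the canonical LR(0) collection has:
  - both a shift item (dot before a terminal) and a complete item (shift-reduce conflict), or
  - two or more complete items (reduce-reduce conflict; the accept item [T' → T .] counts as a complete item here).

Augment with T' → T and build the canonical LR(0) collection (I0 = CLOSURE({[T' → . T]}), then GOTO on every symbol after a dot until no new states appear). It has 15 states:
  I0: { [S → . e S ,], [S → . e d S], [S → . e e id], [S → . id id ,], [T → . , ,], [T → . S], [T' → . T] }  — shift
  I1: { [T → , . ,] }  — shift
  I2: { [T → S .] }  — reduce
  I3: { [T' → T .] }  — accept
  I4: { [S → . e S ,], [S → . e d S], [S → . e e id], [S → . id id ,], [S → e . S ,], [S → e . d S], [S → e . e id] }  — shift
  I5: { [S → id . id ,] }  — shift
  I6: { [S → id id . ,] }  — shift
  I7: { [S → id id , .] }  — reduce
  I8: { [S → e S . ,] }  — shift
  I9: { [S → . e S ,], [S → . e d S], [S → . e e id], [S → . id id ,], [S → e d . S] }  — shift
  I10: { [S → . e S ,], [S → . e d S], [S → . e e id], [S → . id id ,], [S → e . S ,], [S → e . d S], [S → e . e id], [S → e e . id] }  — shift
  I11: { [S → e e id .], [S → id . id ,] }  — shift, reduce
  I12: { [S → e d S .] }  — reduce
  I13: { [S → e S , .] }  — reduce
  I14: { [T → , , .] }  — reduce

Conflict in state I11:
  Shift-reduce conflict between [S → e e id .] and [S → id . id ,]
So the grammar is NOT LR(0).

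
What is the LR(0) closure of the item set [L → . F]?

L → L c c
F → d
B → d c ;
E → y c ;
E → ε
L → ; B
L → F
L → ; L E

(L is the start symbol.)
Start with: [L → . F]
  [L → . F] has the dot before F: add [F → . d]
No further items can be added.

CLOSURE = { [F → . d], [L → . F] }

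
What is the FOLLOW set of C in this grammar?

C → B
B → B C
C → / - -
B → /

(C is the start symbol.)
{ $, '/' }

To compute FOLLOW(C), find every occurrence of C on a right-hand side N → α C β: add FIRST(β) \ {ε}, and if β is empty or nullable also add FOLLOW(N). Iterate to a fixed point.

C is the start symbol, so $ ∈ FOLLOW(C).
In B → B C: C is at the end, add FOLLOW(B)

The FOLLOW sets referred to above (computed the same way, to a fixed point):
  FOLLOW(B) = { $, '/' }

Taking the union: FOLLOW(C) = { $, '/' }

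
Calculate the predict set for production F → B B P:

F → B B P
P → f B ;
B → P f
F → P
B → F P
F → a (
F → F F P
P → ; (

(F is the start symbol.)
{ ';', 'a', 'f' }

PREDICT(F → B B P) = (FIRST(RHS) \ {ε}) ∪ (FOLLOW(F) if ε ∈ FIRST(RHS), i.e. RHS ⇒* ε)
FIRST(B) = { ';', 'a', 'f' }
FIRST(B B P) = { ';', 'a', 'f' }
ε ∉ FIRST(B B P), so FOLLOW(F) is not added.
PREDICT(F → B B P) = { ';', 'a', 'f' }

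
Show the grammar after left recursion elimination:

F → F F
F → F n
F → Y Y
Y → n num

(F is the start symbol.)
F is directly left-recursive. The standard transformation for
  A → A α₁ | ... | A α_m | β₁ | ... | β_n
is
  A  → β₁ A' | ... | β_n A'
  A' → α₁ A' | ... | α_m A' | ε

F → Y Y becomes F → Y Y F'
F → F F becomes F' → F F'
F → F n becomes F' → n F'
Add F' → ε

Productions for other non-terminals are unchanged:
  Y → n num

Resulting grammar:
F → Y Y F'
F' → F F'
F' → n F'
F' → ε
Y → n num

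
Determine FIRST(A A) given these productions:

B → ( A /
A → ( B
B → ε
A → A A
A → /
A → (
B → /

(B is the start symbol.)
FIRST sets of the non-terminals involved (from the grammar, by fixed-point iteration):
  FIRST(A) = { '(', '/' }

To compute FIRST(A A), process the symbols left to right:
Symbol A is a non-terminal. Add FIRST(A) \ {ε} = { '(', '/' }
A is not nullable (ε ∉ FIRST(A)), so stop here.
FIRST(A A) = { '(', '/' }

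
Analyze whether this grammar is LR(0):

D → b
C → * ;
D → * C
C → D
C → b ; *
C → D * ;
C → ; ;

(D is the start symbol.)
No. Shift-reduce conflict between [C → D .] and [C → D . * ;]

Augment with D' → D and build the canonical LR(0) collection (I0 = CLOSURE({[D' → . D]}), then GOTO on every symbol after a dot until no new states appear). It has 15 states:
  I0: { [D → . * C], [D → . b], [D' → . D] }  — shift
  I1: { [C → . * ;], [C → . ; ;], [C → . D * ;], [C → . D], [C → . b ; *], [D → * . C], [D → . * C], [D → . b] }  — shift
  I2: { [D' → D .] }  — accept
  I3: { [D → b .] }  — reduce
  I4: { [C → * . ;], [C → . * ;], [C → . ; ;], [C → . D * ;], [C → . D], [C → . b ; *], [D → * . C], [D → . * C], [D → . b] }  — shift
  I5: { [C → ; . ;] }  — shift
  I6: { [D → * C .] }  — reduce
  I7: { [C → D . * ;], [C → D .] }  — shift, reduce
  I8: { [C → b . ; *], [D → b .] }  — shift, reduce
  I9: { [C → b ; . *] }  — shift
  I10: { [C → b ; * .] }  — reduce
  I11: { [C → D * . ;] }  — shift
  I12: { [C → D * ; .] }  — reduce
  I13: { [C → ; ; .] }  — reduce
  I14: { [C → * ; .], [C → ; . ;] }  — shift, reduce

Conflict in state I7:
  Shift-reduce conflict between [C → D .] and [C → D . * ;]
So the grammar is NOT LR(0).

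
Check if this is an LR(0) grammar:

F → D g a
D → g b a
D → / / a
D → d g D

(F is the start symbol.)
Yes, the grammar is LR(0)

Augment with F' → F and build the canonical LR(0) collection (I0 = CLOSURE({[F' → . F]}), then GOTO on every symbol after a dot until no new states appear). It has 14 states:
  I0: { [D → . / / a], [D → . d g D], [D → . g b a], [F → . D g a], [F' → . F] }  — shift
  I1: { [D → / . / a] }  — shift
  I2: { [F → D . g a] }  — shift
  I3: { [F' → F .] }  — accept
  I4: { [D → d . g D] }  — shift
  I5: { [D → g . b a] }  — shift
  I6: { [D → g b . a] }  — shift
  I7: { [D → g b a .] }  — reduce
  I8: { [D → . / / a], [D → . d g D], [D → . g b a], [D → d g . D] }  — shift
  I9: { [D → d g D .] }  — reduce
  I10: { [F → D g . a] }  — shift
  I11: { [F → D g a .] }  — reduce
  I12: { [D → / / . a] }  — shift
  I13: { [D → / / a .] }  — reduce

Every state is either a pure shift/goto state or contains exactly one complete item and nothing to shift — no conflicts. The grammar is LR(0).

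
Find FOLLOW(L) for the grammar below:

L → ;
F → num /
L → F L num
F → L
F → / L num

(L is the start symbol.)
{ $, '/', ';', 'num' }

L is the start symbol, so $ ∈ FOLLOW(L).
In L → F L num: L is followed by num, add FIRST(num) \ {ε} = { 'num' }
In F → L: L is at the end, add FOLLOW(F)
In F → / L num: L is followed by num, add FIRST(num) \ {ε} = { 'num' }

The FOLLOW sets referred to above (computed the same way, to a fixed point):
  FOLLOW(F) = { '/', ';', 'num' }

Taking the union: FOLLOW(L) = { $, '/', ';', 'num' }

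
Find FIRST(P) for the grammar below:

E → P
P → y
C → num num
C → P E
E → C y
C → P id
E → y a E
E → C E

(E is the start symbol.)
From P → y:
  - y is a terminal: add 'y' and stop

Collecting: FIRST(P) = { 'y' }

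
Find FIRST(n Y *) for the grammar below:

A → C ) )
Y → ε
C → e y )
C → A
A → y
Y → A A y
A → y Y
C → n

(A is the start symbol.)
To compute FIRST(n Y *), process the symbols left to right:
Symbol n is a terminal. Add 'n' and stop.
FIRST(n Y *) = { 'n' }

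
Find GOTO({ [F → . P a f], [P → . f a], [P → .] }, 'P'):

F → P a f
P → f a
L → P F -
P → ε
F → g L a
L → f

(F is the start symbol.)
{ [F → P . a f] }

GOTO(I, 'P') = CLOSURE({ [A → αX.β] : [A → α.Xβ] ∈ I, X = 'P' })

Items with dot before 'P', with the dot advanced:
  [F → . P a f] → [F → P . a f]
Closure adds nothing (no advanced item has the dot before a non-terminal).

GOTO = { [F → P . a f] }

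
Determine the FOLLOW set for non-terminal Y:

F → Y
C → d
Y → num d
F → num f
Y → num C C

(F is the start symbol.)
To compute FOLLOW(Y), find every occurrence of Y on a right-hand side N → α Y β: add FIRST(β) \ {ε}, and if β is empty or nullable also add FOLLOW(N). Iterate to a fixed point.

In F → Y: Y is at the end, add FOLLOW(F)

The FOLLOW sets referred to above (computed the same way, to a fixed point):
  FOLLOW(F) = { $ }

Taking the union: FOLLOW(Y) = { $ }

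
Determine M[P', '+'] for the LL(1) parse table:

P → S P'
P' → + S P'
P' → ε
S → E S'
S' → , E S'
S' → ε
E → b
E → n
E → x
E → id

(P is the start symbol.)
To find M[P', '+'], we find productions for P' where '+' is in the predict set (PREDICT(N → α) = (FIRST(α) \ {ε}) ∪ (FOLLOW(N) if α ⇒* ε)).

Relevant sets:
  FOLLOW(P') = { $ }

P' → + S P': PREDICT = { '+' }
  '+' is in predict set, so this production goes in M[P', '+']
P' → ε: PREDICT = { $ }

M[P', '+'] = P' → + S P'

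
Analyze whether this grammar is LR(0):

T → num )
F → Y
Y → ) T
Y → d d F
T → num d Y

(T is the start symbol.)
Yes, the grammar is LR(0)

A grammar is LR(0) if no state in the canonical LR(0) collection has:
  - both a shift item (dot before a terminal) and a complete item (shift-reduce conflict), or
  - two or more complete items (reduce-reduce conflict; the accept item [T' → T .] counts as a complete item here).

Augment with T' → T and build the canonical LR(0) collection (I0 = CLOSURE({[T' → . T]}), then GOTO on every symbol after a dot until no new states appear). It has 12 states:
  I0: { [T → . num )], [T → . num d Y], [T' → . T] }  — shift
  I1: { [T' → T .] }  — accept
  I2: { [T → num . )], [T → num . d Y] }  — shift
  I3: { [T → num ) .] }  — reduce
  I4: { [T → num d . Y], [Y → . ) T], [Y → . d d F] }  — shift
  I5: { [T → . num )], [T → . num d Y], [Y → ) . T] }  — shift
  I6: { [T → num d Y .] }  — reduce
  I7: { [Y → d . d F] }  — shift
  I8: { [F → . Y], [Y → . ) T], [Y → . d d F], [Y → d d . F] }  — shift
  I9: { [Y → d d F .] }  — reduce
  I10: { [F → Y .] }  — reduce
  I11: { [Y → ) T .] }  — reduce

Every state is either a pure shift/goto state or contains exactly one complete item and nothing to shift — no conflicts. The grammar is LR(0).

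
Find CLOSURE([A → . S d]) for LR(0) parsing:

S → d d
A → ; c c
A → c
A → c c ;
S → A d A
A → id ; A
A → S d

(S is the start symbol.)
{ [A → . ; c c], [A → . S d], [A → . c c ;], [A → . c], [A → . id ; A], [S → . A d A], [S → . d d] }

To compute CLOSURE, for each item [A → α.Bβ] where B is a non-terminal, add [B → .γ] for all productions B → γ; repeat for the newly added items until nothing changes.

Start with: [A → . S d]
  [A → . S d] has the dot before S: add [S → . d d], [S → . A d A]
  [S → . A d A] has the dot before A: add [A → . ; c c], [A → . c], [A → . c c ;], [A → . id ; A]
No further items can be added.

CLOSURE = { [A → . ; c c], [A → . S d], [A → . c c ;], [A → . c], [A → . id ; A], [S → . A d A], [S → . d d] }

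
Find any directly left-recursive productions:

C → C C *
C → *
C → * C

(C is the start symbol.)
Yes, C is left-recursive

C → C C *: LEFT RECURSIVE (starts with C)
C → *: starts with '*'
C → * C: starts with '*'

The grammar has direct left recursion on: C.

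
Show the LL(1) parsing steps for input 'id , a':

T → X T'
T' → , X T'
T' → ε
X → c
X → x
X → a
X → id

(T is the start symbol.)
LL(1) parsing maintains a stack (initially the start symbol over $) and the input. At each step: if the stack top is a terminal, match it against the current input token; if it is a non-terminal N, replace it with the RHS of M[N, lookahead] (the unique production whose predict set contains the lookahead).

Stack is shown with the top on the left.

Stack     Input     Action
--------------------------
T $       id , a $  output T → X T'
X T' $    id , a $  output X → id
id T' $   id , a $  match 'id'
T' $      , a $     output T' → , X T'
, X T' $  , a $     match ','
X T' $    a $       output X → a
a T' $    a $       match 'a'
T' $      $         output T' → ε
$         $         accept

The string is accepted.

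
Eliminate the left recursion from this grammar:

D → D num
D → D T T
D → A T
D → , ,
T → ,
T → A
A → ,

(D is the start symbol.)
D → A T D'
D → , , D'
D' → num D'
D' → T T D'
D' → ε
T → ,
T → A
A → ,

D is directly left-recursive. The standard transformation for
  A → A α₁ | ... | A α_m | β₁ | ... | β_n
is
  A  → β₁ A' | ... | β_n A'
  A' → α₁ A' | ... | α_m A' | ε

D → A T becomes D → A T D'
D → , , becomes D → , , D'
D → D num becomes D' → num D'
D → D T T becomes D' → T T D'
Add D' → ε

Productions for other non-terminals are unchanged:
  T → ,
  T → A
  A → ,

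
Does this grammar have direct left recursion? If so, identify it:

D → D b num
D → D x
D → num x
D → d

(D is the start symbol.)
Direct left recursion occurs when N → N α for some non-terminal N (the right-hand side begins with the left-hand side itself).

D → D b num: LEFT RECURSIVE (starts with D)
D → D x: LEFT RECURSIVE (starts with D)
D → num x: starts with num
D → d: starts with d

The grammar has direct left recursion on: D.

Answer: Yes, D is left-recursive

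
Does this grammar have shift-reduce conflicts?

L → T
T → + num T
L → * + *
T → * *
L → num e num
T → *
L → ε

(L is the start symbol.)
Yes — I0: [L → .] vs [L → . * + *]; I1: [T → * .] vs [L → * . + *]; I9: [T → * .] vs [T → * . *]

A shift-reduce conflict occurs when an LR(0) state has both:
  - a complete (reduce) item [A → α .] (dot at the end), and
  - a shift item [B → β . c γ] (dot before a terminal).

Augment with L' → L and build the canonical LR(0) collection (I0 = CLOSURE({[L' → . L]}), then GOTO on every symbol after a dot until no new states appear). It has 14 states:
  I0: { [L → . * + *], [L → . T], [L → . num e num], [L → .], [L' → . L], [T → . * *], [T → . *], [T → . + num T] }  — shift, reduce
  I1: { [L → * . + *], [T → * . *], [T → * .] }  — shift, reduce
  I2: { [T → + . num T] }  — shift
  I3: { [L' → L .] }  — accept
  I4: { [L → T .] }  — reduce
  I5: { [L → num . e num] }  — shift
  I6: { [L → num e . num] }  — shift
  I7: { [L → num e num .] }  — reduce
  I8: { [T → + num . T], [T → . * *], [T → . *], [T → . + num T] }  — shift
  I9: { [T → * . *], [T → * .] }  — shift, reduce
  I10: { [T → + num T .] }  — reduce
  I11: { [T → * * .] }  — reduce
  I12: { [L → * + . *] }  — shift
  I13: { [L → * + * .] }  — reduce

I0 contains reduce item [L → .] and shift items [L → . * + *], [L → . num e num], [T → . *], [T → . * *], [T → . + num T] — shift-reduce conflict.
I1 contains reduce item [T → * .] and shift items [L → * . + *], [T → * . *] — shift-reduce conflict.
I9 contains reduce item [T → * .] and shift item [T → * . *] — shift-reduce conflict.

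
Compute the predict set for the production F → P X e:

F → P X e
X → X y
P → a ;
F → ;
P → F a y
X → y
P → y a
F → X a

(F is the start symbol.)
PREDICT(F → P X e) = (FIRST(RHS) \ {ε}) ∪ (FOLLOW(F) if ε ∈ FIRST(RHS), i.e. RHS ⇒* ε)
FIRST(P) = { ';', 'a', 'y' }
FIRST(P X e) = { ';', 'a', 'y' }
ε ∉ FIRST(P X e), so FOLLOW(F) is not added.
PREDICT(F → P X e) = { ';', 'a', 'y' }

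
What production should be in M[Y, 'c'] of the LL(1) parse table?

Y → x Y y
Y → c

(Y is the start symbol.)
To find M[Y, 'c'], we find productions for Y where 'c' is in the predict set (PREDICT(N → α) = (FIRST(α) \ {ε}) ∪ (FOLLOW(N) if α ⇒* ε)).

Y → x Y y: PREDICT = { 'x' }
Y → c: PREDICT = { 'c' }
  'c' is in predict set, so this production goes in M[Y, 'c']

M[Y, 'c'] = Y → c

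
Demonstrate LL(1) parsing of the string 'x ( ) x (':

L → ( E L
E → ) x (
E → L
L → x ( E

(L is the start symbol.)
Stack is shown with the top on the left.

Stack    Input        Action
----------------------------
L $      x ( ) x ( $  output L → x ( E
x ( E $  x ( ) x ( $  match 'x'
( E $    ( ) x ( $    match '('
E $      ) x ( $      output E → ) x (
) x ( $  ) x ( $      match ')'
x ( $    x ( $        match 'x'
( $      ( $          match '('
$        $            accept

The string is accepted.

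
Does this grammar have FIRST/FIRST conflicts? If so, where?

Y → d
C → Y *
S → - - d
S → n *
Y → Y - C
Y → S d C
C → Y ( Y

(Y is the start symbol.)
A FIRST/FIRST conflict occurs when two productions N → α and N → β for the same non-terminal have FIRST(α) ∩ FIRST(β) ≠ ∅ (with ε ∈ FIRST of a nullable right-hand side, so two nullable alternatives also conflict).

FIRST sets of the non-terminals at (or reachable through a nullable prefix from) the front of some alternative:
  FIRST(Y) = { '-', 'd', 'n' }
  FIRST(S) = { '-', 'n' }

Productions for Y:
  Y → d: FIRST = { 'd' }
  Y → Y - C: FIRST = { '-', 'd', 'n' }
  Y → S d C: FIRST = { '-', 'n' }
Productions for C:
  C → Y *: FIRST = { '-', 'd', 'n' }
  C → Y ( Y: FIRST = { '-', 'd', 'n' }
Productions for S:
  S → - - d: FIRST = { '-' }
  S → n *: FIRST = { 'n' }

Conflict for Y: Y → d and Y → Y - C
  Overlap: { 'd' }
Conflict for Y: Y → Y - C and Y → S d C
  Overlap: { '-', 'n' }
Conflict for C: C → Y * and C → Y ( Y
  Overlap: { '-', 'd', 'n' }

Answer: Yes. Y → d / Y → Y '-' C on { 'd' }; Y → Y '-' C / Y → S d C on { '-', 'n' }; C → Y '*' / C → Y '(' Y on { '-', 'd', 'n' }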